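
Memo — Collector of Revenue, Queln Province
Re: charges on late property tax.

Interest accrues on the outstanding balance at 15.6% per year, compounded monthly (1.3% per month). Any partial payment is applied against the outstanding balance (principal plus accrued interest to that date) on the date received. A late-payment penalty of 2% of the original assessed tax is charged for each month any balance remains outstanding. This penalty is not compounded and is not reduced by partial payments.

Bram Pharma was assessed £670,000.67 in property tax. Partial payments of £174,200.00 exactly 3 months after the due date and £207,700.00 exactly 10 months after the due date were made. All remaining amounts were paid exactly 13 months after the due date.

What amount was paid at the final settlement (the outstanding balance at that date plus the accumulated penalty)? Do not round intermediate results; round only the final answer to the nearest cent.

£552,574.07

Balance at month 3: £670,000.6700 × (1 + 0.013)^3 = £696,471.8585…
After £174,200.00 payment: £696,471.8585… − £174,200.00 = £522,271.8585…
Balance at month 10: £522,271.8585… × (1 + 0.013)^7 = £571,692.8267…
After £207,700.00 payment: £571,692.8267… − £207,700.00 = £363,992.8267…
Balance at month 13: £363,992.8267… × (1 + 0.013)^3 = £378,373.8910…
Penalty: 13 × 2% × £670,000.67 = £174,200.17…
Final settlement = outstanding balance + penalty = £378,373.8910… + £174,200.17… = £552,574.07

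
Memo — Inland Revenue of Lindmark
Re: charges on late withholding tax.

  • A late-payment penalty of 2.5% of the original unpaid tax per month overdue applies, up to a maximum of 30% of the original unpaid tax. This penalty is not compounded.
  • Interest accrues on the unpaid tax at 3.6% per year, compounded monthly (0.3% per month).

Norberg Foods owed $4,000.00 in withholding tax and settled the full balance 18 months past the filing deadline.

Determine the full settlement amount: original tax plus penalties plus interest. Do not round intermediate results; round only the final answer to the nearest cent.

Penalty (uncapped): 18 × 2.5% × $4,000.00 = $1,800.00; cap = 30% × $4,000.00 = $1,200.00 → penalty = $1,200.00
Interest: $4,000.00 × ((1 + 0.003)^18 − 1) = $4,000.00 × 0.0553993… = $221.5971…
Total = $4,000.00 + $1,200.0000 + $221.5971… = $5,421.60

$5,421.60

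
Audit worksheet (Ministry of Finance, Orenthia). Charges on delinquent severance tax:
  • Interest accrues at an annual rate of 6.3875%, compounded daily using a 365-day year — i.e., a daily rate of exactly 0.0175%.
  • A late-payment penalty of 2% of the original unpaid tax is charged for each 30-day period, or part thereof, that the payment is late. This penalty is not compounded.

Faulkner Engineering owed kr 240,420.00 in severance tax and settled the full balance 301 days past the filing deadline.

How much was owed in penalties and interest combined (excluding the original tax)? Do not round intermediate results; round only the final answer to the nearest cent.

kr 65,894.83

Penalty periods: ⌈301/30⌉ = 11; penalty = 11 × 2% × kr 240,420.00 = kr 52,892.40
Interest: kr 240,420.00 × ((1 + 0.000175)^301 − 1) = kr 240,420.00 × 0.05408215… = kr 13,002.4313…
Penalties + interest = kr 52,892.4000 + kr 13,002.4313… = kr 65,894.83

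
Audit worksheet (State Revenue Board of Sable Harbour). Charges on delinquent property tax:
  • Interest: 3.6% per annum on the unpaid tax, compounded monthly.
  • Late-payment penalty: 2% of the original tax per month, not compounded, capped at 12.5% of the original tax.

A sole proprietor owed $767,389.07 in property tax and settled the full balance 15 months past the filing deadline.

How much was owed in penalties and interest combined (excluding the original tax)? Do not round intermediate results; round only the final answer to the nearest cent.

$131,190.84

Penalty (uncapped): 15 × 2% × $767,389.07 = $230,216.72…; cap = 12.5% × $767,389.07 = $95,923.63… → penalty = $95,923.63…
Interest (3.6%/yr ÷ 12 = 0.3%/month): $767,389.07 × ((1 + 0.003)^15 − 1) = $35,267.2036…
Penalties + interest = $95,923.6338… + $35,267.2036… = $131,190.84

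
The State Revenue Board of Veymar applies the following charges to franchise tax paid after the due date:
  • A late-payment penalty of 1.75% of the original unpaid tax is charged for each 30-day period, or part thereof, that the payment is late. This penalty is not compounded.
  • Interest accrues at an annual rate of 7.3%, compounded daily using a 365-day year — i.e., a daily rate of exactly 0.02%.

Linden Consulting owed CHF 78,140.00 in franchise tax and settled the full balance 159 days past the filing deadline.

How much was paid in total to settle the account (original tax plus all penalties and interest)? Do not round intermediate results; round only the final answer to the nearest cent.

CHF 88,869.23

Penalty periods: ⌈159/30⌉ = 6; penalty = 6 × 1.75% × CHF 78,140.00 = CHF 8,204.70
Interest: CHF 78,140.00 × ((1 + 0.0002)^159 − 1) = CHF 78,140.00 × 0.03230774… = CHF 2,524.5268…
Total = CHF 78,140.00 + CHF 8,204.7000 + CHF 2,524.5268… = CHF 88,869.23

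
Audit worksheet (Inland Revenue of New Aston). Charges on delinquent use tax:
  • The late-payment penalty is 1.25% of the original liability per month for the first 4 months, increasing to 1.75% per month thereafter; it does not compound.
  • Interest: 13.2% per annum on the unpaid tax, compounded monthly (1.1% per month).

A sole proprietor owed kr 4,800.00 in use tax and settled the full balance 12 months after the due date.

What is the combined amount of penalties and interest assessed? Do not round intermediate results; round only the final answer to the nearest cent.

kr 1,585.37

Penalty, months 1–4: 4 × 1.25% × kr 4,800.00 = kr 240.00
Penalty, months 5–12: 8 × 1.75% × kr 4,800.00 = kr 672.00
Interest: kr 4,800.00 × ((1 + 0.011)^12 − 1) = kr 4,800.00 × 0.1402862… = kr 673.3737…
Penalties + interest = kr 912.0000 + kr 673.3737… = kr 1,585.37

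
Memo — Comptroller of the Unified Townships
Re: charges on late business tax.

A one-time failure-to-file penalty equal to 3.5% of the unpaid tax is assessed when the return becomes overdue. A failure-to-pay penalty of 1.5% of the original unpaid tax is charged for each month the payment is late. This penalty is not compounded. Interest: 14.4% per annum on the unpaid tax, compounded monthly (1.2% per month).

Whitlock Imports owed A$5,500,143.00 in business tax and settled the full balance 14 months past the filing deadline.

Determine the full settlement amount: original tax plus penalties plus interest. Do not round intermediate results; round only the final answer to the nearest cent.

Failure-to-file penalty: 3.5% × A$5,500,143.00 = A$192,505.01…
Failure-to-pay penalty = 1.5% × A$5,500,143.00 × 14 mo = A$1,155,030.03
Interest: A$5,500,143.00 × ((1 + 0.012)^14 − 1) = A$5,500,143.00 × 0.1817543… = A$999,674.3988…
Total = A$5,500,143.00 + A$1,347,535.0350 + A$999,674.3988… = A$7,847,352.43

A$7,847,352.43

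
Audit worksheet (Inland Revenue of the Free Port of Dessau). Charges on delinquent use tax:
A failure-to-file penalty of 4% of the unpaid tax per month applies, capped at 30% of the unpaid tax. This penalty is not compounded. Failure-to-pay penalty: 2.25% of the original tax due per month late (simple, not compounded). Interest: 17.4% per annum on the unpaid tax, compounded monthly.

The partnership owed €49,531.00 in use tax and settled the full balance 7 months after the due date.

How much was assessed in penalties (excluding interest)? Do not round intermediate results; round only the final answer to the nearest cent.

Failure-to-file: 7 × 4% × €49,531.00 = €13,868.68 (under the 30% cap)
Failure-to-pay penalty: 7 × 2.25% × €49,531.00 = €7,801.13…
Total penalty = €13,868.68 + €7,801.13… = €21,669.81

€21,669.81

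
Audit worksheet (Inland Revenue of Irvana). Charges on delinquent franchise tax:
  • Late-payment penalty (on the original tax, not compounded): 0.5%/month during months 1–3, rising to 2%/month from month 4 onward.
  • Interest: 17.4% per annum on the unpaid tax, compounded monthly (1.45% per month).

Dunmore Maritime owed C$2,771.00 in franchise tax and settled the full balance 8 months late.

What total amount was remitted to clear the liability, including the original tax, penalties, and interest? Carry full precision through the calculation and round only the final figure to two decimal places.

C$3,427.90

Penalty, months 1–3: 3 × 0.5% × C$2,771.00 = C$41.57…
Penalty, months 4–8: 5 × 2% × C$2,771.00 = C$277.10
Interest: C$2,771.00 × ((1 + 0.0145)^8 − 1) = C$2,771.00 × 0.1220609… = C$338.2306…
Total = C$2,771.00 + C$318.6650 + C$338.2306… = C$3,427.90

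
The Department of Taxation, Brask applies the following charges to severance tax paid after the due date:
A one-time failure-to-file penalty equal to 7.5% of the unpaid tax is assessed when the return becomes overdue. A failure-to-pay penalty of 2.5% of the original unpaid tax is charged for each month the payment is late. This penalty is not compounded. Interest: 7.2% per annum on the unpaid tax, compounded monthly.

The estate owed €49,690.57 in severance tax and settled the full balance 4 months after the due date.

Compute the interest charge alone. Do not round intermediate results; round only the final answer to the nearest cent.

€1,203.35

Interest (7.2%/yr ÷ 12 = 0.6%/month): €49,690.57 × ((1 + 0.006)^4 − 1) = €1,203.3498…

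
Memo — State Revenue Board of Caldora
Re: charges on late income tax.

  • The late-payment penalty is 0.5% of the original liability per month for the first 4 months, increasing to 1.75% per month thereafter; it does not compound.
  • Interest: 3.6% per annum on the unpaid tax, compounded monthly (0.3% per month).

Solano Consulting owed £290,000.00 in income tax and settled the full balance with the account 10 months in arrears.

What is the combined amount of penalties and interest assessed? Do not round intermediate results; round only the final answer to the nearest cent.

Penalty, months 1–4: 4 × 0.5% × £290,000.00 = £5,800.00
Penalty, months 5–10: 6 × 1.75% × £290,000.00 = £30,450.00
Interest: £290,000.00 × ((1 + 0.003)^10 − 1) = £290,000.00 × 0.0304083… = £8,818.3946…
Penalties + interest = £36,250.0000 + £8,818.3946… = £45,068.39

£45,068.39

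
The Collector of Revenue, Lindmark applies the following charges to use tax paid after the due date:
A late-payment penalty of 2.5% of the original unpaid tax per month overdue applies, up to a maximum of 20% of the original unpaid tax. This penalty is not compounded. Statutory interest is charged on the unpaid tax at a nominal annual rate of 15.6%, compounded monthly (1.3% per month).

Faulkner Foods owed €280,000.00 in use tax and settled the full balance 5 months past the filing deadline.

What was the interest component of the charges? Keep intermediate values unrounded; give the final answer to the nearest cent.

€18,679.39

Interest: €280,000.00 × ((1 + 0.013)^5 − 1) = €280,000.00 × 0.0667121… = €18,679.3917…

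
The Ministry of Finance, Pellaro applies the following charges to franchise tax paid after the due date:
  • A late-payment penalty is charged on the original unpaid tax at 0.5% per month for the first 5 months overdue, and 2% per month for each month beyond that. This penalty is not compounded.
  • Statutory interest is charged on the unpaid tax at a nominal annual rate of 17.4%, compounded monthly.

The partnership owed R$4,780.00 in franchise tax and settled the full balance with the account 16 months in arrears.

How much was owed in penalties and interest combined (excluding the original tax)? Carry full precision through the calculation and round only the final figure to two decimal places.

Penalty, months 1–5: 5 × 0.5% × R$4,780.00 = R$119.50
Penalty, months 6–16: 11 × 2% × R$4,780.00 = R$1,051.60
Interest (17.4%/yr ÷ 12 = 1.45%/month): R$4,780.00 × ((1 + 0.0145)^16 − 1) = R$1,238.1183…
Penalties + interest = R$1,171.1000 + R$1,238.1183… = R$2,409.22

R$2,409.22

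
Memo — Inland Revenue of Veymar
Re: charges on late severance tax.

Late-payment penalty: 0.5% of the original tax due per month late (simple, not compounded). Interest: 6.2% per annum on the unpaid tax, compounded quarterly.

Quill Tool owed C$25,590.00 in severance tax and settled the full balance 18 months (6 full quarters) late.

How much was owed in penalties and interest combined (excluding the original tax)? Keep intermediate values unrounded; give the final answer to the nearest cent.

Late-payment penalty = 0.5% × C$25,590.00 × 18 mo = C$2,303.10
Interest (6.2%/yr ÷ 4 = 1.55%/quarter): C$25,590.00 × ((1 + 0.0155)^6 − 1) = C$2,474.0181…
Penalties + interest = C$2,303.1000 + C$2,474.0181… = C$4,777.12

C$4,777.12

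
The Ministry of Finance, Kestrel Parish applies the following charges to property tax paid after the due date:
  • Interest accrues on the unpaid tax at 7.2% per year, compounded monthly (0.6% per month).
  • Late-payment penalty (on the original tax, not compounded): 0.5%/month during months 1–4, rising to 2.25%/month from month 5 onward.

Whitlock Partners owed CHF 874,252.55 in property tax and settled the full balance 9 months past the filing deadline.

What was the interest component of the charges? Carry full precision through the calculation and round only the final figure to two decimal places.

Interest: CHF 874,252.55 × ((1 + 0.006)^9 − 1) = CHF 874,252.55 × 0.0553143… = CHF 48,358.6751…

CHF 48,358.68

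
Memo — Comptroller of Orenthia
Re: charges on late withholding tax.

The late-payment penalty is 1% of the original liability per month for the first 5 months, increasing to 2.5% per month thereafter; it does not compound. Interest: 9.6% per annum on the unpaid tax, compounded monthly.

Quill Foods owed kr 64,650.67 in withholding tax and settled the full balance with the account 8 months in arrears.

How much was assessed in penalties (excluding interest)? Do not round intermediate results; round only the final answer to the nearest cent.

kr 8,081.33

Penalty, months 1–5: 5 × 1% × kr 64,650.67 = kr 3,232.53…
Penalty, months 6–8: 3 × 2.5% × kr 64,650.67 = kr 4,848.80…
Total penalty = kr 3,232.53… + kr 4,848.80… = kr 8,081.33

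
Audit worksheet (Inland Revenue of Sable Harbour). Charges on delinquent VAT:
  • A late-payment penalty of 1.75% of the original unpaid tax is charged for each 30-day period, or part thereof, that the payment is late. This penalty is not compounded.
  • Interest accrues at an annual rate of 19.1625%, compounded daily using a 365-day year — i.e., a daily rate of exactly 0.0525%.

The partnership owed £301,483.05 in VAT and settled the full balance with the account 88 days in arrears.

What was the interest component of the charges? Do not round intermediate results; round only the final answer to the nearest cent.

Interest: £301,483.05 × ((1 + 0.000525)^88 − 1) = £301,483.05 × 0.04727115… = £14,251.4506…

£14,251.45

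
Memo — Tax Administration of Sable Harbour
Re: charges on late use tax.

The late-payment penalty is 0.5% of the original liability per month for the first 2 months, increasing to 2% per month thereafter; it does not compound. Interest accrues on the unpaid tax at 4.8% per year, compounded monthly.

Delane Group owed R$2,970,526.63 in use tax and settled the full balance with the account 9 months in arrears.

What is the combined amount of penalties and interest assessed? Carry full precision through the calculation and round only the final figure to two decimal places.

Penalty, months 1–2: 2 × 0.5% × R$2,970,526.63 = R$29,705.27…
Penalty, months 3–9: 7 × 2% × R$2,970,526.63 = R$415,873.73…
Interest (4.8%/yr ÷ 12 = 0.4%/month): R$2,970,526.63 × ((1 + 0.004)^9 − 1) = R$108,666.0478…
Penalties + interest = R$445,578.9945 + R$108,666.0478… = R$554,245.04

R$554,245.04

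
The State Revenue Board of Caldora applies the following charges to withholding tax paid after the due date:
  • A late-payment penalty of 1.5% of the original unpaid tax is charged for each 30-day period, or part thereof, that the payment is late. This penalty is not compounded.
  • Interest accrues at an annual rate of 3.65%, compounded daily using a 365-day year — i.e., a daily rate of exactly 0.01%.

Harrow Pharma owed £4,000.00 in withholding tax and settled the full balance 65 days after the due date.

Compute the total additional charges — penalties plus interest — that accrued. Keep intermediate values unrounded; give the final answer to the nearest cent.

Penalty periods: ⌈65/30⌉ = 3; penalty = 3 × 1.5% × £4,000.00 = £180.00
Interest: £4,000.00 × ((1 + 0.0001)^65 − 1) = £4,000.00 × 0.00652084… = £26.0834…
Penalties + interest = £180.0000 + £26.0834… = £206.08

£206.08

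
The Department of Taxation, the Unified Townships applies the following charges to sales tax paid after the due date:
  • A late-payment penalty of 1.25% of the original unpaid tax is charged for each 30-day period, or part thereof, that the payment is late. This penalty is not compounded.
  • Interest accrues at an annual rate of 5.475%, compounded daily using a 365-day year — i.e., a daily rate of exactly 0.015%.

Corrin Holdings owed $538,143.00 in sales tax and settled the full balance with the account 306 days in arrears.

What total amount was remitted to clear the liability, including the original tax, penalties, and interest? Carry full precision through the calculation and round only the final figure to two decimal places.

$637,412.14

Penalty periods: ⌈306/30⌉ = 11; penalty = 11 × 1.25% × $538,143.00 = $73,994.66…
Interest: $538,143.00 × ((1 + 0.00015)^306 − 1) = $538,143.00 × 0.04696610… = $25,274.4806…
Total = $538,143.00 + $73,994.6625 + $25,274.4806… = $637,412.14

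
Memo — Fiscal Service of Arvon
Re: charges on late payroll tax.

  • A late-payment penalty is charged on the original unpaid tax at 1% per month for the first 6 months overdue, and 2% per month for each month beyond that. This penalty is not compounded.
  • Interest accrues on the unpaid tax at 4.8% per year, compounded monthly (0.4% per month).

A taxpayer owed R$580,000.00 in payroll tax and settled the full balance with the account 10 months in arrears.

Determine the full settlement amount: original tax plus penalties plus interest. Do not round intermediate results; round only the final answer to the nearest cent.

R$684,822.09

Penalty, months 1–6: 6 × 1% × R$580,000.00 = R$34,800.00
Penalty, months 7–10: 4 × 2% × R$580,000.00 = R$46,400.00
Interest: R$580,000.00 × ((1 + 0.004)^10 − 1) = R$580,000.00 × 0.0407277… = R$23,622.0857…
Total = R$580,000.00 + R$81,200.0000 + R$23,622.0857… = R$684,822.09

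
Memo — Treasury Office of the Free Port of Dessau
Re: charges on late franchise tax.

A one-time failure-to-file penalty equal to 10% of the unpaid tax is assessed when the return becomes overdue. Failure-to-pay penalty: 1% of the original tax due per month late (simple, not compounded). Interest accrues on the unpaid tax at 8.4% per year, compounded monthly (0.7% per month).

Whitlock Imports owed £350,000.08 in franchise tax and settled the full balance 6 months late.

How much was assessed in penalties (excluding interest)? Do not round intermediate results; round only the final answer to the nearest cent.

£56,000.01

Failure-to-file penalty: 10% × £350,000.08 = £35,000.01…
Failure-to-pay penalty: 6 × 1% × £350,000.08 = £21,000.00…
Total penalty = £35,000.01… + £21,000.00… = £56,000.01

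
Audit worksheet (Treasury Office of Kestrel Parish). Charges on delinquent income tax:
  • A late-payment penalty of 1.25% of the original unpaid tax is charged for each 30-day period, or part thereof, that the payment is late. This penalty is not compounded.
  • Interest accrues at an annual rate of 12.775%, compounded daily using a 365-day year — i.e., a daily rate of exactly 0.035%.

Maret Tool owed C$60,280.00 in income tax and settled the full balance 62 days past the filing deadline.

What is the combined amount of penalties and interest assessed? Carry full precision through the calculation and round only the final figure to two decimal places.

Penalty periods: ⌈62/30⌉ = 3; penalty = 3 × 1.25% × C$60,280.00 = C$2,260.50
Interest: C$60,280.00 × ((1 + 0.00035)^62 − 1) = C$60,280.00 × 0.02193328… = C$1,322.1380…
Penalties + interest = C$2,260.5000 + C$1,322.1380… = C$3,582.64

C$3,582.64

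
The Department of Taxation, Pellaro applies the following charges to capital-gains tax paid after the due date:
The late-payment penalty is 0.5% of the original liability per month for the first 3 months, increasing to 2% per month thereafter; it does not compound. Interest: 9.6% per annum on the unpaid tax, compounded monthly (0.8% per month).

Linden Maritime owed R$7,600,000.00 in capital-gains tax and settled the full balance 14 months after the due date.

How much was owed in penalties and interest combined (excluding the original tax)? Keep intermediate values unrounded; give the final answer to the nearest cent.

R$2,682,910.46

Penalty, months 1–3: 3 × 0.5% × R$7,600,000.00 = R$114,000.00
Penalty, months 4–14: 11 × 2% × R$7,600,000.00 = R$1,672,000.00
Interest: R$7,600,000.00 × ((1 + 0.008)^14 − 1) = R$7,600,000.00 × 0.1180145… = R$896,910.4621…
Penalties + interest = R$1,786,000.0000 + R$896,910.4621… = R$2,682,910.46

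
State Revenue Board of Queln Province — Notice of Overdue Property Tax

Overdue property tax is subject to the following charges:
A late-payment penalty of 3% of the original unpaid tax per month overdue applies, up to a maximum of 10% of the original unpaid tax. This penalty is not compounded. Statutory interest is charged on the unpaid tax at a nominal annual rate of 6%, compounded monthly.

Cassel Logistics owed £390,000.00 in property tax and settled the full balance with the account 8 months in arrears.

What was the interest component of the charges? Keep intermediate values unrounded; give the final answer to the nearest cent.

Interest (6%/yr ÷ 12 = 0.5%/month): £390,000.00 × ((1 + 0.005)^8 − 1) = £15,875.7471…

£15,875.75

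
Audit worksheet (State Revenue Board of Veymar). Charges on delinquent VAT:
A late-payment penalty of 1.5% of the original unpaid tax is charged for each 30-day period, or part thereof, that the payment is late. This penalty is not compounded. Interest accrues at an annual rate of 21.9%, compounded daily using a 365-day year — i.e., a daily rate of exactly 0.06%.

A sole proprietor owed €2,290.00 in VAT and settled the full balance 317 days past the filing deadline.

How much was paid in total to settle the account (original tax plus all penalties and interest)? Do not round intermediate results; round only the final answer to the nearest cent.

€3,147.43

Penalty periods: ⌈317/30⌉ = 11; penalty = 11 × 1.5% × €2,290.00 = €377.85
Interest: €2,290.00 × ((1 + 0.0006)^317 − 1) = €2,290.00 × 0.20942249… = €479.5775…
Total = €2,290.00 + €377.8500 + €479.5775… = €3,147.43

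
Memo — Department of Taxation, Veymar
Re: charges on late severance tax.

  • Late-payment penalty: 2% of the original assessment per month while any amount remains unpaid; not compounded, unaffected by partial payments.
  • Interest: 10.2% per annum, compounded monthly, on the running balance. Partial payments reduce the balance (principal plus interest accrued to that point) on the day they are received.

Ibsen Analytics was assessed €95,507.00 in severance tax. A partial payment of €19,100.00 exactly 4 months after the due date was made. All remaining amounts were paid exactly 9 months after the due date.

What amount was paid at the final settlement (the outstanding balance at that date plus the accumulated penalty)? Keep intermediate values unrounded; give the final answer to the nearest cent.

€100,332.28

Monthly rate = 10.2% ÷ 12 = 0.85%
Balance at month 4: €95,507.0000 × (1 + 0.0085)^4 = €98,795.8754…
After €19,100.00 payment: €98,795.8754… − €19,100.00 = €79,695.8754…
Balance at month 9: €79,695.8754… × (1 + 0.0085)^5 = €83,141.0219…
Penalty: 9 × 2% × €95,507.00 = €17,191.26
Final settlement = outstanding balance + penalty = €83,141.0219… + €17,191.26 = €100,332.28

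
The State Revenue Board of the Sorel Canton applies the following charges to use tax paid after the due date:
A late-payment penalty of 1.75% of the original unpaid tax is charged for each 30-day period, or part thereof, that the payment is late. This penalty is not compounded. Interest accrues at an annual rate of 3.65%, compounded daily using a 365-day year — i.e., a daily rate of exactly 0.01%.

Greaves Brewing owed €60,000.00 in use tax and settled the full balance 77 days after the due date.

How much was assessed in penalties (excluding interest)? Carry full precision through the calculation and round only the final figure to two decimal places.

Penalty periods: ⌈77/30⌉ = 3; penalty = 3 × 1.75% × €60,000.00 = €3,150.00

€3,150.00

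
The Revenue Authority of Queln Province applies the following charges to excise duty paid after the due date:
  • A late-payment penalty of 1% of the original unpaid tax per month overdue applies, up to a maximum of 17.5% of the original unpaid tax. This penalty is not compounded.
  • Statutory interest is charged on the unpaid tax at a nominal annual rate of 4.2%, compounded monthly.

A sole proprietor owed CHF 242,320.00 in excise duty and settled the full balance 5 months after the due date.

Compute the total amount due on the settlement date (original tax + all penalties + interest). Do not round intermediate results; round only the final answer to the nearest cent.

Penalty: 5 × 1% × CHF 242,320.00 = CHF 12,116.00 (below the 17.5% cap of CHF 42,406.00)
Interest (4.2%/yr ÷ 12 = 0.35%/month): CHF 242,320.00 × ((1 + 0.0035)^5 − 1) = CHF 4,270.3883…
Total = CHF 242,320.00 + CHF 12,116.0000 + CHF 4,270.3883… = CHF 258,706.39

CHF 258,706.39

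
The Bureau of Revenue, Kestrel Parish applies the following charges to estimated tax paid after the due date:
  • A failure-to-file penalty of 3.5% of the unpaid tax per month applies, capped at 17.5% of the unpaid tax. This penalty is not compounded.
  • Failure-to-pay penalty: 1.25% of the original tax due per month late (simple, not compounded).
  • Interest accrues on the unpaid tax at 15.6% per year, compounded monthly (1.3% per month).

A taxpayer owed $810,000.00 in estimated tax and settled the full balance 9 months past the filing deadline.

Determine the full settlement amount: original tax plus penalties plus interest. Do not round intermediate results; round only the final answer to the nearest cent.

$1,142,725.48

Failure-to-file: 9 × 3.5% × $810,000.00 = $255,150.00, capped at 17.5% × $810,000.00 = $141,750.00
Failure-to-pay penalty: 9 × 1.25% × $810,000.00 = $91,125.00
Interest: $810,000.00 × ((1 + 0.013)^9 − 1) = $810,000.00 × 0.1232722… = $99,850.4770…
Total = $810,000.00 + $232,875.0000 + $99,850.4770… = $1,142,725.48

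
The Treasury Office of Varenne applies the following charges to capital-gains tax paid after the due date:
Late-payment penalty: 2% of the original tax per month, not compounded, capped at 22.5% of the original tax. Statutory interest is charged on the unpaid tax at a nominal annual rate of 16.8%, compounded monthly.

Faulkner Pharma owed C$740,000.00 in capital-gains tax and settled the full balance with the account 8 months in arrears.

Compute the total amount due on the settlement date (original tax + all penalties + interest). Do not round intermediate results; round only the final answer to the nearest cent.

C$945,456.84

Penalty: 8 × 2% × C$740,000.00 = C$118,400.00 (below the 22.5% cap of C$166,500.00)
Interest (16.8%/yr ÷ 12 = 1.4%/month): C$740,000.00 × ((1 + 0.014)^8 − 1) = C$87,056.8438…
Total = C$740,000.00 + C$118,400.0000 + C$87,056.8438… = C$945,456.84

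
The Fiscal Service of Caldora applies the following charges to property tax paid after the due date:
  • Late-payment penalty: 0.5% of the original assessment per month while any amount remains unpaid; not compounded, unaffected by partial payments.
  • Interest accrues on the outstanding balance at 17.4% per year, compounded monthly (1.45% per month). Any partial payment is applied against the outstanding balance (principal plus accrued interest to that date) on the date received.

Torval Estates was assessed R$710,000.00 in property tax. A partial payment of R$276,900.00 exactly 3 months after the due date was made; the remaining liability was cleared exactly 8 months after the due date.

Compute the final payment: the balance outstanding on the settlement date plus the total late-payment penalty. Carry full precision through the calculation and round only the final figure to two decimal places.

R$527,497.27

Balance at month 3: R$710,000.0000 × (1 + 0.0145)^3 = R$741,334.9970…
After R$276,900.00 payment: R$741,334.9970… − R$276,900.00 = R$464,434.9970…
Balance at month 8: R$464,434.9970… × (1 + 0.0145)^5 = R$499,097.2707…
Penalty: 8 × 0.5% × R$710,000.00 = R$28,400.00
Final settlement = outstanding balance + penalty = R$499,097.2707… + R$28,400.00 = R$527,497.27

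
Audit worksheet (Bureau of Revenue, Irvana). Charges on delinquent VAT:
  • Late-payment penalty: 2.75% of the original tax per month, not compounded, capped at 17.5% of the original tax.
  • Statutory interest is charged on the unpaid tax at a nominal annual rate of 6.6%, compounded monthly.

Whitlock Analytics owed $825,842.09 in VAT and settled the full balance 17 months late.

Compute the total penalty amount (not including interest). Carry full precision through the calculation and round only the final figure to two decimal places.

$144,522.37

Penalty (uncapped): 17 × 2.75% × $825,842.09 = $386,081.18…; cap = 17.5% × $825,842.09 = $144,522.37… → penalty = $144,522.37…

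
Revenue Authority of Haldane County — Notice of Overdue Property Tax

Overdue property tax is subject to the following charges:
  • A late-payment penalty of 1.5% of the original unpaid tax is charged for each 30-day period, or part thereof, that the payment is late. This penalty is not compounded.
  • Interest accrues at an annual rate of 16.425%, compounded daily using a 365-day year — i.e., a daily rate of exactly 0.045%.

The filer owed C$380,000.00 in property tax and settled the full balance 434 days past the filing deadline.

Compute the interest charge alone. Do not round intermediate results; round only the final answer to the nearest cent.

Interest: C$380,000.00 × ((1 + 0.00045)^434 − 1) = C$380,000.00 × 0.21562223… = C$81,936.4481…

C$81,936.45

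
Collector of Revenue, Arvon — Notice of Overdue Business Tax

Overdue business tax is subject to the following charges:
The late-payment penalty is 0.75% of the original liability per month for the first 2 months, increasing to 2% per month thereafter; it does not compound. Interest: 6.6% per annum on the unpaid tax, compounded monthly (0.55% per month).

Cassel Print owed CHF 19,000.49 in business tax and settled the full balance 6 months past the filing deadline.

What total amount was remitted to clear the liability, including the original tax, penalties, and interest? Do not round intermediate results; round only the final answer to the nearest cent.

CHF 21,441.24

Penalty, months 1–2: 2 × 0.75% × CHF 19,000.49 = CHF 285.01…
Penalty, months 3–6: 4 × 2% × CHF 19,000.49 = CHF 1,520.04…
Interest: CHF 19,000.49 × ((1 + 0.0055)^6 − 1) = CHF 19,000.49 × 0.0334571… = CHF 635.7011…
Total = CHF 19,000.49 + CHF 1,805.0466… + CHF 635.7011… = CHF 21,441.24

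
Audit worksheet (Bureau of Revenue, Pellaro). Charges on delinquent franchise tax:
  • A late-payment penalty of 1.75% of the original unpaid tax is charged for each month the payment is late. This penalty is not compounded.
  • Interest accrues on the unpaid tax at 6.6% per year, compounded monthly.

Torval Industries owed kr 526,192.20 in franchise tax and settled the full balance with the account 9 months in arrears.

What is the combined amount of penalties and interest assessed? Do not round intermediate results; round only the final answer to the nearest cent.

kr 109,502.22

Late-payment penalty: 9 × 1.75% × kr 526,192.20 = kr 82,875.27…
Interest (6.6%/yr ÷ 12 = 0.55%/month): kr 526,192.20 × ((1 + 0.0055)^9 − 1) = kr 26,626.9520…
Penalties + interest = kr 82,875.2715 + kr 26,626.9520… = kr 109,502.22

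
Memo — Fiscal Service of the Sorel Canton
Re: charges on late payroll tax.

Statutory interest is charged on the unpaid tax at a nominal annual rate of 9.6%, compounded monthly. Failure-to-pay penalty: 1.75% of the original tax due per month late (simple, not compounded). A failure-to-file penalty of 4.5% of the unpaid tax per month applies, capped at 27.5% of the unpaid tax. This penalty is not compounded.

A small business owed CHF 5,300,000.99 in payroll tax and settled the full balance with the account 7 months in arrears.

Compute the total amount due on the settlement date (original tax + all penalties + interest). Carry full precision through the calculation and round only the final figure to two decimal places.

CHF 7,710,770.38

Failure-to-file: 7 × 4.5% × CHF 5,300,000.99 = CHF 1,669,500.31…, capped at 27.5% × CHF 5,300,000.99 = CHF 1,457,500.27…
Failure-to-pay penalty: 7 × 1.75% × CHF 5,300,000.99 = CHF 649,250.12…
Interest (9.6%/yr ÷ 12 = 0.8%/month): CHF 5,300,000.99 × ((1 + 0.008)^7 − 1) = CHF 304,018.9963…
Total = CHF 5,300,000.99 + CHF 2,106,750.3935… + CHF 304,018.9963… = CHF 7,710,770.38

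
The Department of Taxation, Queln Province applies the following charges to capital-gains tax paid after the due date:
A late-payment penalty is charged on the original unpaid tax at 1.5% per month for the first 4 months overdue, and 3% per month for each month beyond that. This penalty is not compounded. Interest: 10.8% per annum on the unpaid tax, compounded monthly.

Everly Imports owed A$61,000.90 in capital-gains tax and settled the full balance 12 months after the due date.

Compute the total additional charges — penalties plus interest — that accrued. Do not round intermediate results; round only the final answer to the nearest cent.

Penalty, months 1–4: 4 × 1.5% × A$61,000.90 = A$3,660.05…
Penalty, months 5–12: 8 × 3% × A$61,000.90 = A$14,640.22…
Interest (10.8%/yr ÷ 12 = 0.9%/month): A$61,000.90 × ((1 + 0.009)^12 − 1) = A$6,924.1923…
Penalties + interest = A$18,300.2700 + A$6,924.1923… = A$25,224.46

A$25,224.46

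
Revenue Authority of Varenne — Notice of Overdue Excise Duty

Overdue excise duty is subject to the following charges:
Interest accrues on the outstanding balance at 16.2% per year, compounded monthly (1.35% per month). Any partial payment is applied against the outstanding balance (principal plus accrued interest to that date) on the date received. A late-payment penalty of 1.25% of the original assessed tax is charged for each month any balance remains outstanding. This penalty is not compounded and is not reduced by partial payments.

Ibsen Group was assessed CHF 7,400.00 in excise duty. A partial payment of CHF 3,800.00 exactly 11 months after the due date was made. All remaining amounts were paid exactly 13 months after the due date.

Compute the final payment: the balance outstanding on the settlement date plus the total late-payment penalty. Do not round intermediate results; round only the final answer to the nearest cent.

CHF 6,108.49

Balance at month 11: CHF 7,400.0000 × (1 + 0.0135)^11 = CHF 8,576.1625…
After CHF 3,800.00 payment: CHF 8,576.1625… − CHF 3,800.00 = CHF 4,776.1625…
Balance at month 13: CHF 4,776.1625… × (1 + 0.0135)^2 = CHF 4,905.9894…
Penalty: 13 × 1.25% × CHF 7,400.00 = CHF 1,202.50
Final settlement = outstanding balance + penalty = CHF 4,905.9894… + CHF 1,202.50 = CHF 6,108.49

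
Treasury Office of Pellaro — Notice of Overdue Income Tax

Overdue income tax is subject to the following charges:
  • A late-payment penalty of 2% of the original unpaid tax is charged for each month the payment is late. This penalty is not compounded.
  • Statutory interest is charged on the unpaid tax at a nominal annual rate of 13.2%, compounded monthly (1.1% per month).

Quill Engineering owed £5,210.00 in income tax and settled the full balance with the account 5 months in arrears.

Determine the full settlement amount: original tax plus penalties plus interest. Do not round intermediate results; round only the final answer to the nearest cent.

Late-payment penalty: 5 × 2% × £5,210.00 = £521.00
Interest: £5,210.00 × ((1 + 0.011)^5 − 1) = £5,210.00 × 0.0562234… = £292.9238…
Total = £5,210.00 + £521.0000 + £292.9238… = £6,023.92

£6,023.92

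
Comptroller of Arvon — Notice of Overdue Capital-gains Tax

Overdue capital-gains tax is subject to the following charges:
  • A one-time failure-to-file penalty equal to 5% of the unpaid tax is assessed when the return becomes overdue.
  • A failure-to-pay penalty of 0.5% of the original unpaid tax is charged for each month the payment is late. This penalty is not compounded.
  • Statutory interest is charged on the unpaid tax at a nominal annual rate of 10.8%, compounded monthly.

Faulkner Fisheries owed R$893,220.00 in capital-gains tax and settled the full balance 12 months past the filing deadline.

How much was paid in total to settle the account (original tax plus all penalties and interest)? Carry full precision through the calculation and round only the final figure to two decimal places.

Failure-to-file penalty: 5% × R$893,220.00 = R$44,661.00
Failure-to-pay penalty = 0.5% × R$893,220.00 × 12 mo = R$53,593.20
Interest (10.8%/yr ÷ 12 = 0.9%/month): R$893,220.00 × ((1 + 0.009)^12 − 1) = R$101,389.1119…
Total = R$893,220.00 + R$98,254.2000 + R$101,389.1119… = R$1,092,863.31

R$1,092,863.31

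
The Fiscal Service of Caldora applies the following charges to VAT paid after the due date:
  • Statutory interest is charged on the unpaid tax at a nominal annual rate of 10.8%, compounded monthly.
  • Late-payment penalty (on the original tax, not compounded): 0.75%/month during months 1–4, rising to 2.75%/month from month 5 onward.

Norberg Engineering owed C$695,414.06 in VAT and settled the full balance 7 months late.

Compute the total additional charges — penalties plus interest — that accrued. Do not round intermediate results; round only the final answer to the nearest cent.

C$123,245.97

Penalty, months 1–4: 4 × 0.75% × C$695,414.06 = C$20,862.42…
Penalty, months 5–7: 3 × 2.75% × C$695,414.06 = C$57,371.66…
Interest (10.8%/yr ÷ 12 = 0.9%/month): C$695,414.06 × ((1 + 0.009)^7 − 1) = C$45,011.8891…
Penalties + interest = C$78,234.0818… + C$45,011.8891… = C$123,245.97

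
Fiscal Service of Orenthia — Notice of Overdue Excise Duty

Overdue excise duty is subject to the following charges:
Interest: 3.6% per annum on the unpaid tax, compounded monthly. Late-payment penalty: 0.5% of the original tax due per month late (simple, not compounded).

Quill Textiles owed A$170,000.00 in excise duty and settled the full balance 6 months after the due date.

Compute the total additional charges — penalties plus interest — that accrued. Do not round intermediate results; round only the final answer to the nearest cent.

A$8,183.04

Late-payment penalty = 0.5% × A$170,000.00 × 6 mo = A$5,100.00
Interest (3.6%/yr ÷ 12 = 0.3%/month): A$170,000.00 × ((1 + 0.003)^6 − 1) = A$3,083.0420…
Penalties + interest = A$5,100.0000 + A$3,083.0420… = A$8,183.04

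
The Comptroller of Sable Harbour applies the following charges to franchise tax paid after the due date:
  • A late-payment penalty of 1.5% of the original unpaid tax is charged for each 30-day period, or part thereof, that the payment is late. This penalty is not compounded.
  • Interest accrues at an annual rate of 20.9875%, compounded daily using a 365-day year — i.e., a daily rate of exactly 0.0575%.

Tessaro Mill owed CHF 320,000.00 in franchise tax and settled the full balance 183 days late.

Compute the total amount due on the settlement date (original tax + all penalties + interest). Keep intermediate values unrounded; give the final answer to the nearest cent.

Penalty periods: ⌈183/30⌉ = 7; penalty = 7 × 1.5% × CHF 320,000.00 = CHF 33,600.00
Interest: CHF 320,000.00 × ((1 + 0.000575)^183 − 1) = CHF 320,000.00 × 0.11092695… = CHF 35,496.6249…
Total = CHF 320,000.00 + CHF 33,600.0000 + CHF 35,496.6249… = CHF 389,096.62

CHF 389,096.62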